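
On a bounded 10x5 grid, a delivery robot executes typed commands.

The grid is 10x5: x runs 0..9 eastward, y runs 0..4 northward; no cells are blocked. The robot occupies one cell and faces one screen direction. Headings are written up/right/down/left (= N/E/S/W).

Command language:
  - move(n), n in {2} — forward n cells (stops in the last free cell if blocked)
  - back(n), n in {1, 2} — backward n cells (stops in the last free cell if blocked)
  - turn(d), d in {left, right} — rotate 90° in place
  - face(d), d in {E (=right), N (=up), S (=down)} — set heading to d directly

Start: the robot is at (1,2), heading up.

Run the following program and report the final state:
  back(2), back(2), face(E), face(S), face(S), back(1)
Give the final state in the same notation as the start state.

t0: at (1,2), heading up
1. back(2) → at (1,0), heading up
2. back(2) → at (1,0), heading up
3. face(E) → at (1,0), heading right
4. face(S) → at (1,0), heading down
5. face(S) → at (1,0), heading down
6. back(1) → at (1,1), heading down

at (1,1), heading down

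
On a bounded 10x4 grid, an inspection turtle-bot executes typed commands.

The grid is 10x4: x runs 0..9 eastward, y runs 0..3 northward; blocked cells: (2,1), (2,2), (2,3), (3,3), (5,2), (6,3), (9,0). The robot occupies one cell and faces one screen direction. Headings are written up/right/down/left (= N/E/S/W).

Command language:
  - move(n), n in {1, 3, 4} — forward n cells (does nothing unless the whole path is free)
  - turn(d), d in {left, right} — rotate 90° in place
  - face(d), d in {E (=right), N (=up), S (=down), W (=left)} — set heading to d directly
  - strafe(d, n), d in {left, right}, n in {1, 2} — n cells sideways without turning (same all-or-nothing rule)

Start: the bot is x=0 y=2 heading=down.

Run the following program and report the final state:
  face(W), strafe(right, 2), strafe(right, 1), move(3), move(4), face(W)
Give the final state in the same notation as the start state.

t0: x=0 y=2 heading=down
1. face(W) → x=0 y=2 heading=left
2. strafe(right, 2) → x=0 y=2 heading=left
3. strafe(right, 1) → x=0 y=3 heading=left
4. move(3) → x=0 y=3 heading=left
5. move(4) → x=0 y=3 heading=left
6. face(W) → x=0 y=3 heading=left

x=0 y=3 heading=left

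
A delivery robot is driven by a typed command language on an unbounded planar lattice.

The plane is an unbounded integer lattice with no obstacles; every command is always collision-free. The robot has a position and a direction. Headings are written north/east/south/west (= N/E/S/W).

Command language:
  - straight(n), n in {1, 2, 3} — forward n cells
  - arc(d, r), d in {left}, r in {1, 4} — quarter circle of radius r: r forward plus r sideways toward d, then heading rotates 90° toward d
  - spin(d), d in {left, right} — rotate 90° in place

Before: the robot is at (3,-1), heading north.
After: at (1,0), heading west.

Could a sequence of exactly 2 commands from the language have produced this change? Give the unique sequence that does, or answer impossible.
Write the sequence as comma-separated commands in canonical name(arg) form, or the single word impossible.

arc(left, 1), straight(1)

key: running straight(1) before arc(left, 1) would end elsewhere — order is forced
from: at (3,-1), heading north
[1] after arc(left, 1): at (2,0), heading west
[2] after straight(1): at (1,0), heading west
no other 2-command option fits: unique.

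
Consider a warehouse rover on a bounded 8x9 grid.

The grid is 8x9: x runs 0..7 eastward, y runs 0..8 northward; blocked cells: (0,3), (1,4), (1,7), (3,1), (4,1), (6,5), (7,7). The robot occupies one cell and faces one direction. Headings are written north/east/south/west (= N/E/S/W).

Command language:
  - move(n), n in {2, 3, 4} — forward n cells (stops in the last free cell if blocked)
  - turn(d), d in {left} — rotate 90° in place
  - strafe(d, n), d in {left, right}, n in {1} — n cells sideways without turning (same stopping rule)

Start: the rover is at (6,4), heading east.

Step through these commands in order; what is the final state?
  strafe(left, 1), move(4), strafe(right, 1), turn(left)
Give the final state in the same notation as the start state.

begin: at (6,4), heading east
step 1 (strafe(left, 1)): at (6,4), heading east
step 2 (move(4)): at (7,4), heading east
step 3 (strafe(right, 1)): at (7,3), heading east
step 4 (turn(left)): at (7,3), heading north

at (7,3), heading north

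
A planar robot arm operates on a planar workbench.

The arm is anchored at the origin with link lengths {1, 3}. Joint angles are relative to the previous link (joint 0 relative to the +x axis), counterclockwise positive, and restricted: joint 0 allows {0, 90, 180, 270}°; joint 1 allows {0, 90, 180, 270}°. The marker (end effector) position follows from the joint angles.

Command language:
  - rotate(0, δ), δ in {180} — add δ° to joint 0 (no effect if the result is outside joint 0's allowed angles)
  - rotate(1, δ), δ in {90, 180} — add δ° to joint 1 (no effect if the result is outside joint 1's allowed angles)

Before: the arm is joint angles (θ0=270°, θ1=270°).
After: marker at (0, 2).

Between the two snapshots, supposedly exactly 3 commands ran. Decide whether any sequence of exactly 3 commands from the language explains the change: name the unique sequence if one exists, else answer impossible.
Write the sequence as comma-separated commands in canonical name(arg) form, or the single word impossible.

t0: joint angles (θ0=270°, θ1=270°)
step 1 (rotate(1, 90)): joint angles (θ0=270°, θ1=0°)
step 2 (rotate(1, 90)): joint angles (θ0=270°, θ1=90°)
step 3 (rotate(1, 90)): joint angles (θ0=270°, θ1=180°)
uniquely the one of 27 3-step routes that fits.

rotate(1, 90), rotate(1, 90), rotate(1, 90)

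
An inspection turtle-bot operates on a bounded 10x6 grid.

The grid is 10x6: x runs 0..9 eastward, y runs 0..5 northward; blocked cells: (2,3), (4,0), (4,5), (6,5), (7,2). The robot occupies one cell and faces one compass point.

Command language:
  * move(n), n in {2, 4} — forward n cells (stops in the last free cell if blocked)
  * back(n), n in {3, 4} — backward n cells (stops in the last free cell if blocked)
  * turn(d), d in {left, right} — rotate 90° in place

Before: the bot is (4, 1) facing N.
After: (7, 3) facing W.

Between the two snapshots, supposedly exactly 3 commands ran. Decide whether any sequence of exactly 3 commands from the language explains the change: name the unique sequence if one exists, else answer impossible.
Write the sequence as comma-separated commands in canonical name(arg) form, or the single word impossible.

key: position moved to (7,3) AND the heading swung to W — translation plus rotation needed
start: (4, 1) facing N
[1] after move(2): (4, 3) facing N
[2] after turn(left): (4, 3) facing W
[3] after back(3): (7, 3) facing W
all 216 alternatives checked — unique.

move(2), turn(left), back(3)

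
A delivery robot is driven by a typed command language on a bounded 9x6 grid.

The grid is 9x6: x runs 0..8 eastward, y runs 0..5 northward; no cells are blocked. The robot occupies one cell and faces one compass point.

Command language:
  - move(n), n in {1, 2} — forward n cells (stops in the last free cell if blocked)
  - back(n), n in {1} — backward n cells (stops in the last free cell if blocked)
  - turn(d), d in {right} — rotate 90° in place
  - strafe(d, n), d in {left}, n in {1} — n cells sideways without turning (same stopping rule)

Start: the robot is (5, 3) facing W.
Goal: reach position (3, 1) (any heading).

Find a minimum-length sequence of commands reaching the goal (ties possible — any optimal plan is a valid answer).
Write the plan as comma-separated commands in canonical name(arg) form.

strafe(left, 1), strafe(left, 1), move(2)

t0: (5, 3) facing W
1. strafe(left, 1) → (5, 2) facing W
2. strafe(left, 1) → (5, 1) facing W
3. move(2) → (3, 1) facing W
minimal: 3 command(s), checked below 3.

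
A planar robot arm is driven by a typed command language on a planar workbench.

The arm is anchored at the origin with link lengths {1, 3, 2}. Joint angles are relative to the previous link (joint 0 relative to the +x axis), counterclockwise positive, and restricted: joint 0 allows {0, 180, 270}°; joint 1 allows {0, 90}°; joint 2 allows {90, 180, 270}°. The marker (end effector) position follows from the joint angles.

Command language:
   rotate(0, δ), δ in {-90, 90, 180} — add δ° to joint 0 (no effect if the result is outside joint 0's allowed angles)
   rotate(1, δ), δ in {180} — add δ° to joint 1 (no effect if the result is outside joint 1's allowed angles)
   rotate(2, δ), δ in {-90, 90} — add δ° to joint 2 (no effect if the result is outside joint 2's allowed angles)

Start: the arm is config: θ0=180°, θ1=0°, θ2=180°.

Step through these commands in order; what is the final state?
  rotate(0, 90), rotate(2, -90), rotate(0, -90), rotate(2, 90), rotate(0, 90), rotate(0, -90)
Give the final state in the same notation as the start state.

initial: config: θ0=180°, θ1=0°, θ2=180°
[1] after rotate(0, 90): config: θ0=270°, θ1=0°, θ2=180°
[2] after rotate(2, -90): config: θ0=270°, θ1=0°, θ2=90°
[3] after rotate(0, -90): config: θ0=180°, θ1=0°, θ2=90°
[4] after rotate(2, 90): config: θ0=180°, θ1=0°, θ2=180°
[5] after rotate(0, 90): config: θ0=270°, θ1=0°, θ2=180°
[6] after rotate(0, -90): config: θ0=180°, θ1=0°, θ2=180°

config: θ0=180°, θ1=0°, θ2=180°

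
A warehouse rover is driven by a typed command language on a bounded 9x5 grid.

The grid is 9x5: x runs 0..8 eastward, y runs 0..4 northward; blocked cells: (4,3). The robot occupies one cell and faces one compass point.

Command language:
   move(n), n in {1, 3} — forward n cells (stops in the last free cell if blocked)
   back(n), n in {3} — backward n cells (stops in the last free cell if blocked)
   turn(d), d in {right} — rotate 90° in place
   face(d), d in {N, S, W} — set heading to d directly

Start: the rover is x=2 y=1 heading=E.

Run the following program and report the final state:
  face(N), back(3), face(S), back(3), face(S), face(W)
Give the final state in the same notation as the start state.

start: x=2 y=1 heading=E
[1] after face(N): x=2 y=1 heading=N
[2] after back(3): x=2 y=0 heading=N
[3] after face(S): x=2 y=0 heading=S
[4] after back(3): x=2 y=3 heading=S
[5] after face(S): x=2 y=3 heading=S
[6] after face(W): x=2 y=3 heading=W

x=2 y=3 heading=W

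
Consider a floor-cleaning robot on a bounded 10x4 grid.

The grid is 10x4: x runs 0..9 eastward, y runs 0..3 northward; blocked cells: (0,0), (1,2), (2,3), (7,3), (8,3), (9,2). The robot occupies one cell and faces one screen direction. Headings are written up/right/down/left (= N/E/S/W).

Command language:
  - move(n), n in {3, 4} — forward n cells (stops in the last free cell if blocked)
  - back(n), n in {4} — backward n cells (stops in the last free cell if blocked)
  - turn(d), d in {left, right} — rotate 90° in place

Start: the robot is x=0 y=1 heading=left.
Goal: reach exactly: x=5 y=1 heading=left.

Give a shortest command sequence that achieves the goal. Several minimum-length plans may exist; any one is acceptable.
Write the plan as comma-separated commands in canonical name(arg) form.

back(4), move(3), back(4)

t0: x=0 y=1 heading=left
t=1 back(4) ⇒ x=4 y=1 heading=left
t=2 move(3) ⇒ x=1 y=1 heading=left
t=3 back(4) ⇒ x=5 y=1 heading=left
shorter routes all fall short; 3 is best.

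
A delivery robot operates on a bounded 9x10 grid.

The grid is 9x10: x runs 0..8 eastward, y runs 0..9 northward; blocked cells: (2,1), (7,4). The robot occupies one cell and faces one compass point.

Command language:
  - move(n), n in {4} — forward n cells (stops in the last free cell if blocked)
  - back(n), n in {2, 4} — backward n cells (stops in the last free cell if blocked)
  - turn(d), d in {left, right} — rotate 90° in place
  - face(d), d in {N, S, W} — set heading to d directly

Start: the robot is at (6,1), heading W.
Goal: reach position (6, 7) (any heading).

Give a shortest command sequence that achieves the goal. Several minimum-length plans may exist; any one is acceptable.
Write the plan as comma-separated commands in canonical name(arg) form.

turn(left), back(4), back(2)

t0: at (6,1), heading W
[1] after turn(left): at (6,1), heading S
[2] after back(4): at (6,5), heading S
[3] after back(2): at (6,7), heading S
no 2-step plan works, so 3 is optimal.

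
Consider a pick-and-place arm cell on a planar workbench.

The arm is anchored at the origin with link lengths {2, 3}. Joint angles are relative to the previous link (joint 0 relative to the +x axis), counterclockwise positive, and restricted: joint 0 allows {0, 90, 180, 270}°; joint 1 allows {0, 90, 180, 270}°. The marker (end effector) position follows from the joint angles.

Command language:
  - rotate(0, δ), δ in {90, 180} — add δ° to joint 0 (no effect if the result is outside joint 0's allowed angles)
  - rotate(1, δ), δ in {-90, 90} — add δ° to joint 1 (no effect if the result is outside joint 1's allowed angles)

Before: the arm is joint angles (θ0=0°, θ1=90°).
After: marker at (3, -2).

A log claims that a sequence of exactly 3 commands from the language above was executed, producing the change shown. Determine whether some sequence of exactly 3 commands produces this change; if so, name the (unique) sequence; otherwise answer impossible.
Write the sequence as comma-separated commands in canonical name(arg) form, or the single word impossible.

rotate(0, 90), rotate(0, 90), rotate(0, 90)

t0: joint angles (θ0=0°, θ1=90°)
t=1 rotate(0, 90) ⇒ joint angles (θ0=90°, θ1=90°)
t=2 rotate(0, 90) ⇒ joint angles (θ0=180°, θ1=90°)
t=3 rotate(0, 90) ⇒ joint angles (θ0=270°, θ1=90°)
all 64 alternatives checked — unique.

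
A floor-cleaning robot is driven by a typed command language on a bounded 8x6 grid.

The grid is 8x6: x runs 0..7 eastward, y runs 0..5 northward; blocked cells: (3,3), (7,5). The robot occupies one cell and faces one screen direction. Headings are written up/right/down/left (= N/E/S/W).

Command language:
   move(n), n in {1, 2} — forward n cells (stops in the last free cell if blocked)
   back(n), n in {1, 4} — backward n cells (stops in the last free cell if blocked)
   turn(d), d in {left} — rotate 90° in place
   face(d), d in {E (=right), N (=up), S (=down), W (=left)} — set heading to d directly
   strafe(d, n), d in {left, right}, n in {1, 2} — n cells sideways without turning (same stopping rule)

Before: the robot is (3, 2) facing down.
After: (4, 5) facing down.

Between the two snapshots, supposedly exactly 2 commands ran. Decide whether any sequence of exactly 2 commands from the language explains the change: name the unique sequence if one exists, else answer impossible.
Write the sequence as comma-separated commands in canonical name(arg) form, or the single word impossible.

strafe(left, 1), back(4)

key: back(4) runs into the grid edge before its full distance
start: (3, 2) facing down
t=1 strafe(left, 1) ⇒ (4, 2) facing down
t=2 back(4) ⇒ (4, 5) facing down
no other 2-command option fits: unique.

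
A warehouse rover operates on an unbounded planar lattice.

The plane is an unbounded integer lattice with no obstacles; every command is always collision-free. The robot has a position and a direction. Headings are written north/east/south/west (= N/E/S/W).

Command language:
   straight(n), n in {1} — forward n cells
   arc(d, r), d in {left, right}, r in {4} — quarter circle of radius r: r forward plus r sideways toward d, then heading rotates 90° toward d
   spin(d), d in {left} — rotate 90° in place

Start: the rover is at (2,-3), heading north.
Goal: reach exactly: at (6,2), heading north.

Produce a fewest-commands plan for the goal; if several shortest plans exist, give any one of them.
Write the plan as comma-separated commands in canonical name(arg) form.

arc(right, 4), spin(left), straight(1)

begin: at (2,-3), heading north
[1] after arc(right, 4): at (6,1), heading east
[2] after spin(left): at (6,1), heading north
[3] after straight(1): at (6,2), heading north
minimal: 3 command(s), checked below 3.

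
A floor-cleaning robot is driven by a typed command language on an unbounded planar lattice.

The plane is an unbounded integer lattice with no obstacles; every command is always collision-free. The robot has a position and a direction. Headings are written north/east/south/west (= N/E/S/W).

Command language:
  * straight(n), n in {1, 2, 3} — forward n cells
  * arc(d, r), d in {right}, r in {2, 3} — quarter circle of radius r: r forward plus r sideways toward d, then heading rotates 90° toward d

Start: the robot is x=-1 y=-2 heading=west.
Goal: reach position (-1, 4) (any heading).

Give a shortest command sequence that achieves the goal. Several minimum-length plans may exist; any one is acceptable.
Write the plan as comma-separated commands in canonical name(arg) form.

begin: x=-1 y=-2 heading=west
1. arc(right, 3) → x=-4 y=1 heading=north
2. arc(right, 3) → x=-1 y=4 heading=east
minimal: 2 command(s), checked below 2.

arc(right, 3), arc(right, 3)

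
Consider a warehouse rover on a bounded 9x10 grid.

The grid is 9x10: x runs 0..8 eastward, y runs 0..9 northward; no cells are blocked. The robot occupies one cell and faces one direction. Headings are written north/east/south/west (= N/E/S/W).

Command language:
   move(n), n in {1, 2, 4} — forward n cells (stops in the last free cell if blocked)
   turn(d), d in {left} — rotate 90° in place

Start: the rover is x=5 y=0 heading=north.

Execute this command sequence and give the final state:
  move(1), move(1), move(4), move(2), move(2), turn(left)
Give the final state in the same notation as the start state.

from: x=5 y=0 heading=north
t=1 move(1) ⇒ x=5 y=1 heading=north
t=2 move(1) ⇒ x=5 y=2 heading=north
t=3 move(4) ⇒ x=5 y=6 heading=north
t=4 move(2) ⇒ x=5 y=8 heading=north
t=5 move(2) ⇒ x=5 y=9 heading=north
t=6 turn(left) ⇒ x=5 y=9 heading=west

x=5 y=9 heading=west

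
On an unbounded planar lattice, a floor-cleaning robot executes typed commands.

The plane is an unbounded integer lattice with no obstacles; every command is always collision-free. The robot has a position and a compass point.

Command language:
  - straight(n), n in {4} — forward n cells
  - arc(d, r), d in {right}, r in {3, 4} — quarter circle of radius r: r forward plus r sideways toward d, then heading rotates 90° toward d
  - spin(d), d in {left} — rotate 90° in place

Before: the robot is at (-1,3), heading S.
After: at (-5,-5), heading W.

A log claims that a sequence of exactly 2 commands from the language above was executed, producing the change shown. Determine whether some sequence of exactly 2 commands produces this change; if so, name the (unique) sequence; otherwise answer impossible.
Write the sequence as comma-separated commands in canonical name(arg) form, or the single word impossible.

key: order matters: swapping straight(4) and arc(right, 4) lands elsewhere
begin: at (-1,3), heading S
[1] after straight(4): at (-1,-1), heading S
[2] after arc(right, 4): at (-5,-5), heading W
all 16 alternatives checked — unique.

straight(4), arc(right, 4)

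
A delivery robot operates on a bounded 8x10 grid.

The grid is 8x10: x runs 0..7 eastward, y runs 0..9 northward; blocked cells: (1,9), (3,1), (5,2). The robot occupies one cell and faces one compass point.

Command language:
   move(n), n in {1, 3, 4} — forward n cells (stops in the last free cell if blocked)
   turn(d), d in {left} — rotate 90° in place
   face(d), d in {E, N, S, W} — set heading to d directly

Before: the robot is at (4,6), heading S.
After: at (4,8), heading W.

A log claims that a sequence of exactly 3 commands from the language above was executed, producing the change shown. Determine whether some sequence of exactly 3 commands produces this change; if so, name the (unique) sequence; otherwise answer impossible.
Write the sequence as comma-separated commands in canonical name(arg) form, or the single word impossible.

impossible

all 512 sequences checked — none match.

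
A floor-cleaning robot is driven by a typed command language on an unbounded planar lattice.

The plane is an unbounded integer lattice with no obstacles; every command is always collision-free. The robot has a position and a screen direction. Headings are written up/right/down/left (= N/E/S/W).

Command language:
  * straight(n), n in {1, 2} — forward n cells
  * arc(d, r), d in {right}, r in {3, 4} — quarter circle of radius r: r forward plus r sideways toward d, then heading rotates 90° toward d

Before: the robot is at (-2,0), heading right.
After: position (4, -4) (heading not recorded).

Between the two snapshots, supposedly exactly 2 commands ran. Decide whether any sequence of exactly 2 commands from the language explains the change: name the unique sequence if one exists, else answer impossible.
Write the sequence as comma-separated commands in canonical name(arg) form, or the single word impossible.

key: running arc(right, 4) before straight(2) would end elsewhere — order is forced
start: at (-2,0), heading right
t=1 straight(2) ⇒ at (0,0), heading right
t=2 arc(right, 4) ⇒ at (4,-4), heading down
no other 2-command option fits: unique.

straight(2), arc(right, 4)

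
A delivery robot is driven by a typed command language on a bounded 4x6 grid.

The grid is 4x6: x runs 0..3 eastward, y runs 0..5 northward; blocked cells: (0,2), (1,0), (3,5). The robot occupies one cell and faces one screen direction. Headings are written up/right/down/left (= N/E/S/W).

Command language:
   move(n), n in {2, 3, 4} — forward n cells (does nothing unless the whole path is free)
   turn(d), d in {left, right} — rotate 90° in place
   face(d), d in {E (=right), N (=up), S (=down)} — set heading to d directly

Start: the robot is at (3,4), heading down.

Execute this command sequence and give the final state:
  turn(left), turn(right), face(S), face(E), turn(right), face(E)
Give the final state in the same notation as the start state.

begin: at (3,4), heading down
t=1 turn(left) ⇒ at (3,4), heading right
t=2 turn(right) ⇒ at (3,4), heading down
t=3 face(S) ⇒ at (3,4), heading down
t=4 face(E) ⇒ at (3,4), heading right
t=5 turn(right) ⇒ at (3,4), heading down
t=6 face(E) ⇒ at (3,4), heading right

at (3,4), heading right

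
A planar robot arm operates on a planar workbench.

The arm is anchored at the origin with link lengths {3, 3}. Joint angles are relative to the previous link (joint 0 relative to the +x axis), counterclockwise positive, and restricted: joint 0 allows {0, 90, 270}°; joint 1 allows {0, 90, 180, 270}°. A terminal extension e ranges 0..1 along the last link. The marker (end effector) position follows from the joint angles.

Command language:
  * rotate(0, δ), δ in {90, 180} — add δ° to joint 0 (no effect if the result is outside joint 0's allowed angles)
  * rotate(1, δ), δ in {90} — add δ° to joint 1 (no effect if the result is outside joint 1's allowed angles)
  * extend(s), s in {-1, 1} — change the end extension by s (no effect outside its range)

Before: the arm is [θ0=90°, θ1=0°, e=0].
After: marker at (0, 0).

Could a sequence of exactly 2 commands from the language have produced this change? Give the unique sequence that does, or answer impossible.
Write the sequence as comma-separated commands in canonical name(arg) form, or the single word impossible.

rotate(1, 90), rotate(1, 90)

t0: [θ0=90°, θ1=0°, e=0]
1. rotate(1, 90) → [θ0=90°, θ1=90°, e=0]
2. rotate(1, 90) → [θ0=90°, θ1=180°, e=0]
uniquely the one of 25 2-step routes that fits.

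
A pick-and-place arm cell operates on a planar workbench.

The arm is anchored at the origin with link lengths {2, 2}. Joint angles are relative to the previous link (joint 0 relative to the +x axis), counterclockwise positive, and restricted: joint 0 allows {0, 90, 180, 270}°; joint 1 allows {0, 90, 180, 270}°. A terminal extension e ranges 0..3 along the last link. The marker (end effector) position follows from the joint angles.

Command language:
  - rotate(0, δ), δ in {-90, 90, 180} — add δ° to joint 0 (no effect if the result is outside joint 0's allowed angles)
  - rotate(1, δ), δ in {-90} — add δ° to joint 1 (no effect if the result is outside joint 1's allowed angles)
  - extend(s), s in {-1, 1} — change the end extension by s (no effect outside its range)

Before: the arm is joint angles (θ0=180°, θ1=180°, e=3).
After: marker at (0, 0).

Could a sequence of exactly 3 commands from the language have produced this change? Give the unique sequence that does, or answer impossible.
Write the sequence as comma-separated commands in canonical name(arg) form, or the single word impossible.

extend(-1), extend(-1), extend(-1)

initial: joint angles (θ0=180°, θ1=180°, e=3)
step 1 (extend(-1)): joint angles (θ0=180°, θ1=180°, e=2)
step 2 (extend(-1)): joint angles (θ0=180°, θ1=180°, e=1)
step 3 (extend(-1)): joint angles (θ0=180°, θ1=180°, e=0)
uniquely the one of 216 3-step routes that fits.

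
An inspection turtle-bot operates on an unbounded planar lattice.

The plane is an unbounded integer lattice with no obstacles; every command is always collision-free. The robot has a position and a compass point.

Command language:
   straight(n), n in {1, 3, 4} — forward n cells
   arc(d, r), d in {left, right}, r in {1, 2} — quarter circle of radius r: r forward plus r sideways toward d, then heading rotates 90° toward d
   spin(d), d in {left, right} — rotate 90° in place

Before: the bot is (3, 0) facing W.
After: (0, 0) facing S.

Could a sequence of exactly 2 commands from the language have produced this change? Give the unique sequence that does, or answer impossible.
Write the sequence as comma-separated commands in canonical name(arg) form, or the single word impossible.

key: cell and facing (now S) both changed — the 2 commands mix motion and turning
initial: (3, 0) facing W
step 1 (straight(3)): (0, 0) facing W
step 2 (spin(left)): (0, 0) facing S
uniquely the one of 81 2-step routes that fits.

straight(3), spin(left)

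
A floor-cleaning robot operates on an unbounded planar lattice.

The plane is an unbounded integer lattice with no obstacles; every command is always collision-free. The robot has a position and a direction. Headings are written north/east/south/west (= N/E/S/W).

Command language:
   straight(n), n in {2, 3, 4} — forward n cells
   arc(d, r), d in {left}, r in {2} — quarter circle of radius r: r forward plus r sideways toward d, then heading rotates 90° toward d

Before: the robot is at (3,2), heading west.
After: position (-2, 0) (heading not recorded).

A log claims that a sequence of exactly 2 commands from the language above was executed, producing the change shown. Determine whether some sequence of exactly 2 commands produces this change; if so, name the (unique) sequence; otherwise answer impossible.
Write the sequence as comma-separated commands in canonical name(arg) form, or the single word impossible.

straight(3), arc(left, 2)

key: order matters: swapping straight(3) and arc(left, 2) lands elsewhere
t0: at (3,2), heading west
t=1 straight(3) ⇒ at (0,2), heading west
t=2 arc(left, 2) ⇒ at (-2,0), heading south
all 16 alternatives checked — unique.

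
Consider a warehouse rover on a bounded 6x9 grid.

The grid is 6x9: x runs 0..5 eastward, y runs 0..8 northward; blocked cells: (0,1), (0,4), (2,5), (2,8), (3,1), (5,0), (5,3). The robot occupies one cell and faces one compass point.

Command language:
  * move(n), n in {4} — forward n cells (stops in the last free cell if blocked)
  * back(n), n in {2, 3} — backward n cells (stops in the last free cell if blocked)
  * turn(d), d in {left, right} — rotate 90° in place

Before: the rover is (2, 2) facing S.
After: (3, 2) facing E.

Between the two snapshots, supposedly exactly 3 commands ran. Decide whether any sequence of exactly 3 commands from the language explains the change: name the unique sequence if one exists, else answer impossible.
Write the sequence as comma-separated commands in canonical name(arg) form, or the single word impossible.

key: position moved to (3,2) AND the heading swung to E — translation plus rotation needed
from: (2, 2) facing S
1. turn(left) → (2, 2) facing E
2. move(4) → (5, 2) facing E
3. back(2) → (3, 2) facing E
all 125 alternatives checked — unique.

turn(left), move(4), back(2)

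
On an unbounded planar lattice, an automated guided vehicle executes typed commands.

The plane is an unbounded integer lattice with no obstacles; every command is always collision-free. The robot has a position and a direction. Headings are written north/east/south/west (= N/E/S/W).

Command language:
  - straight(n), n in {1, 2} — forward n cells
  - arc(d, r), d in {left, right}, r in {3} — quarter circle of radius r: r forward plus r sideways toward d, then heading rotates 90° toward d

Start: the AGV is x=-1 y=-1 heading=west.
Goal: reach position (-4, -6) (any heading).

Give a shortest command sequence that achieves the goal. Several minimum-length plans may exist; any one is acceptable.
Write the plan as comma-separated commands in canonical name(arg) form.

arc(left, 3), straight(2)

initial: x=-1 y=-1 heading=west
[1] after arc(left, 3): x=-4 y=-4 heading=south
[2] after straight(2): x=-4 y=-6 heading=south
shorter routes all fall short; 2 is best.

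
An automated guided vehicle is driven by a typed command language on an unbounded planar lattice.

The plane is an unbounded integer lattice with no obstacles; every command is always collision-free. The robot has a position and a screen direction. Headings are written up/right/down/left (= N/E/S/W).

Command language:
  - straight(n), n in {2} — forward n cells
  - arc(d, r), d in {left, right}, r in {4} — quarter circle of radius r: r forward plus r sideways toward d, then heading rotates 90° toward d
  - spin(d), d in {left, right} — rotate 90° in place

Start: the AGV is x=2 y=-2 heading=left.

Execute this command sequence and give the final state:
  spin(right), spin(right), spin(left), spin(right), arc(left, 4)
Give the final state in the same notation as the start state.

from: x=2 y=-2 heading=left
step 1 (spin(right)): x=2 y=-2 heading=up
step 2 (spin(right)): x=2 y=-2 heading=right
step 3 (spin(left)): x=2 y=-2 heading=up
step 4 (spin(right)): x=2 y=-2 heading=right
step 5 (arc(left, 4)): x=6 y=2 heading=up

x=6 y=2 heading=up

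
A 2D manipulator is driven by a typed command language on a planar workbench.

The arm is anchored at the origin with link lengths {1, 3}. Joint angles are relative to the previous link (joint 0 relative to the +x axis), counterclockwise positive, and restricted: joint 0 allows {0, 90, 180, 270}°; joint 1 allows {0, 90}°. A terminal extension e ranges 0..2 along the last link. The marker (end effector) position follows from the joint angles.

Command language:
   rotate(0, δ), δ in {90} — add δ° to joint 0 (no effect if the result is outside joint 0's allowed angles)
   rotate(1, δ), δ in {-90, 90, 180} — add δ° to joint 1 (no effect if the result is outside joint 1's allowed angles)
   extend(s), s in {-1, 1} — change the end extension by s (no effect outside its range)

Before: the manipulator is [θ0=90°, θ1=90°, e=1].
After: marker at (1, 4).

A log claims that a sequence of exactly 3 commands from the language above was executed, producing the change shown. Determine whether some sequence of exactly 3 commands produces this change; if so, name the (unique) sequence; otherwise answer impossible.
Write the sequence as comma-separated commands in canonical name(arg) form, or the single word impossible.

t0: [θ0=90°, θ1=90°, e=1]
step 1 (rotate(0, 90)): [θ0=180°, θ1=90°, e=1]
step 2 (rotate(0, 90)): [θ0=270°, θ1=90°, e=1]
step 3 (rotate(0, 90)): [θ0=0°, θ1=90°, e=1]
uniquely the one of 216 3-step routes that fits.

rotate(0, 90), rotate(0, 90), rotate(0, 90)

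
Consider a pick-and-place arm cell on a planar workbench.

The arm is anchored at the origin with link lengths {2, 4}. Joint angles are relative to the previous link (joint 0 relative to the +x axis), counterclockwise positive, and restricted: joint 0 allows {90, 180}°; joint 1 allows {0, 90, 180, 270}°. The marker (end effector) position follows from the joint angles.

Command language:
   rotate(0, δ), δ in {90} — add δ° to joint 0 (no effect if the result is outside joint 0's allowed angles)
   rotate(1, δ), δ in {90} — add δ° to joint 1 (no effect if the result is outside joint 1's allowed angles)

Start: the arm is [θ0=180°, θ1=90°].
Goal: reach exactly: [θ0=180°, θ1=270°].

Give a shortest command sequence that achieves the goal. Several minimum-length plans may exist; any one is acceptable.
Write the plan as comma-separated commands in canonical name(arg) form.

from: [θ0=180°, θ1=90°]
1. rotate(1, 90) → [θ0=180°, θ1=180°]
2. rotate(1, 90) → [θ0=180°, θ1=270°]
no 1-step plan works, so 2 is optimal.

rotate(1, 90), rotate(1, 90)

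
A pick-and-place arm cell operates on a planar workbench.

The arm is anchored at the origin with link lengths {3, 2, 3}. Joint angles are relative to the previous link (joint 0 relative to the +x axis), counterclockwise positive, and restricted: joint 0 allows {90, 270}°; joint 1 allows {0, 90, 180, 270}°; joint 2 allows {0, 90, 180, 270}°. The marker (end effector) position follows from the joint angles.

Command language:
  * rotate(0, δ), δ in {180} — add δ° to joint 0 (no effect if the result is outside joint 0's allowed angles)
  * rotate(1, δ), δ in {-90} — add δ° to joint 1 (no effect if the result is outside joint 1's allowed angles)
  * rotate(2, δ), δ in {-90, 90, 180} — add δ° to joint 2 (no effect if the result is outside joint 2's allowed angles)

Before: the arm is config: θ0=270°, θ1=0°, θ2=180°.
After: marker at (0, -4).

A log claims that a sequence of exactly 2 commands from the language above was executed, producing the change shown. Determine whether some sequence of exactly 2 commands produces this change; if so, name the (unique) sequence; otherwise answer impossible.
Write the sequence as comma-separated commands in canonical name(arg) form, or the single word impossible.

initial: config: θ0=270°, θ1=0°, θ2=180°
1. rotate(1, -90) → config: θ0=270°, θ1=270°, θ2=180°
2. rotate(1, -90) → config: θ0=270°, θ1=180°, θ2=180°
no other 2-command option fits: unique.

rotate(1, -90), rotate(1, -90)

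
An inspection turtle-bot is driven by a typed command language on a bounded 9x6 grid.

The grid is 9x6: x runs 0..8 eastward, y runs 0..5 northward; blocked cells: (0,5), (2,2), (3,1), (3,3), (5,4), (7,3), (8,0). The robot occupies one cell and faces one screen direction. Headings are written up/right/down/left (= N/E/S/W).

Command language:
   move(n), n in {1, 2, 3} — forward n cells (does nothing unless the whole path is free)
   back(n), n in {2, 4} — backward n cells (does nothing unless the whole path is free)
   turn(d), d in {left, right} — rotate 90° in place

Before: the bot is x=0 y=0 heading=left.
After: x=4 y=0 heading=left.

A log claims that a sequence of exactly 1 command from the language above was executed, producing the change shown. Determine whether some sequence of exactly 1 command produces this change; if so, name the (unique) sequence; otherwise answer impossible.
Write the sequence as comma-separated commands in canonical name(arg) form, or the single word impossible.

key: heading stays W — the single command does not turn
start: x=0 y=0 heading=left
1. back(4) → x=4 y=0 heading=left
all 7 alternatives checked — unique.

back(4)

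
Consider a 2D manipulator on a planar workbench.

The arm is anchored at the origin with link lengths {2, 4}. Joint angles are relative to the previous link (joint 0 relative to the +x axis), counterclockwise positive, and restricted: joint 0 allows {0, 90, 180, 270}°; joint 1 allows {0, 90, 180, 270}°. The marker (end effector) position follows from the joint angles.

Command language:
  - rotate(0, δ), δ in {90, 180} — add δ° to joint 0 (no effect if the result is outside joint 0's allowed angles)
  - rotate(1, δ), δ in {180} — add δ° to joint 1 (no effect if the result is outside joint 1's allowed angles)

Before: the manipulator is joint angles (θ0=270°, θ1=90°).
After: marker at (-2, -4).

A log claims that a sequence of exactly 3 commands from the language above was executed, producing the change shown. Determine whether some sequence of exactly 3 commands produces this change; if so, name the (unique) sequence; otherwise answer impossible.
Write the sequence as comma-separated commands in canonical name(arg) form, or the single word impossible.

initial: joint angles (θ0=270°, θ1=90°)
t=1 rotate(0, 90) ⇒ joint angles (θ0=0°, θ1=90°)
t=2 rotate(0, 90) ⇒ joint angles (θ0=90°, θ1=90°)
t=3 rotate(0, 90) ⇒ joint angles (θ0=180°, θ1=90°)
no other 3-command option fits: unique.

rotate(0, 90), rotate(0, 90), rotate(0, 90)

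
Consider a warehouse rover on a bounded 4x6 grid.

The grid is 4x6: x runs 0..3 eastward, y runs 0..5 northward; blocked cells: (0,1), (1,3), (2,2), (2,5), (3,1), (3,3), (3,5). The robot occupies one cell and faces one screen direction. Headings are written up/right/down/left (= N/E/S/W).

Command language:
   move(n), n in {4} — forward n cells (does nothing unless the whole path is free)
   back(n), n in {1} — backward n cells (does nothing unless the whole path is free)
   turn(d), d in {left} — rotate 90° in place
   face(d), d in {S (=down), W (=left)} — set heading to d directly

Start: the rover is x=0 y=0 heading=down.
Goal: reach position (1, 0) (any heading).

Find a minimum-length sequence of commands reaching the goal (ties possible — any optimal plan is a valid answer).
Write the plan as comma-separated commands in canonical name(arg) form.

t0: x=0 y=0 heading=down
t=1 face(W) ⇒ x=0 y=0 heading=left
t=2 back(1) ⇒ x=1 y=0 heading=left
nothing shorter than 2 reaches the goal.

face(W), back(1)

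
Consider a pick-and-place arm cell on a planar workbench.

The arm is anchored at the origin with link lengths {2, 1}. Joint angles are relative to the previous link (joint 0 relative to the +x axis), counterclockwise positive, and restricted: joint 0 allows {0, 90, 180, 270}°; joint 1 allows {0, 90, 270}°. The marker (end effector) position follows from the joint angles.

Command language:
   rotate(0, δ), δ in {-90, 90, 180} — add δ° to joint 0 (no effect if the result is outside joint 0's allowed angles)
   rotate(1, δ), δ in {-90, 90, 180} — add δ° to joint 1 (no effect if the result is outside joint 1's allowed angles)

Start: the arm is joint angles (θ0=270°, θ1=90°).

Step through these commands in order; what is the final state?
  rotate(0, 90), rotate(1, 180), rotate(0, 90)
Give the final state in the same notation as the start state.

t0: joint angles (θ0=270°, θ1=90°)
step 1 (rotate(0, 90)): joint angles (θ0=0°, θ1=90°)
step 2 (rotate(1, 180)): joint angles (θ0=0°, θ1=270°)
step 3 (rotate(0, 90)): joint angles (θ0=90°, θ1=270°)

joint angles (θ0=90°, θ1=270°)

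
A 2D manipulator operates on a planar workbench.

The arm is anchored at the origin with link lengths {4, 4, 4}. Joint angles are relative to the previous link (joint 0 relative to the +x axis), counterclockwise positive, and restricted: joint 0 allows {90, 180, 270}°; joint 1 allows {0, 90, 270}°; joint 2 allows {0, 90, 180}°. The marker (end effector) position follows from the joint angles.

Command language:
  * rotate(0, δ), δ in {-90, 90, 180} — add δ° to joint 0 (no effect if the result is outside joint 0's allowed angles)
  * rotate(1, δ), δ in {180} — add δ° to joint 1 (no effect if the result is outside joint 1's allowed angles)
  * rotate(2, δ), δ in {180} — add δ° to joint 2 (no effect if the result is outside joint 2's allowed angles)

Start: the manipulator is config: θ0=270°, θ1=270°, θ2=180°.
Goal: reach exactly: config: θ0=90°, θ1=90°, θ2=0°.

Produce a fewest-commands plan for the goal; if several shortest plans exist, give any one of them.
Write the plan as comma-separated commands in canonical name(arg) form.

rotate(2, 180), rotate(0, 180), rotate(1, 180)

t0: config: θ0=270°, θ1=270°, θ2=180°
[1] after rotate(2, 180): config: θ0=270°, θ1=270°, θ2=0°
[2] after rotate(0, 180): config: θ0=90°, θ1=270°, θ2=0°
[3] after rotate(1, 180): config: θ0=90°, θ1=90°, θ2=0°
minimal: 3 command(s), checked below 3.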